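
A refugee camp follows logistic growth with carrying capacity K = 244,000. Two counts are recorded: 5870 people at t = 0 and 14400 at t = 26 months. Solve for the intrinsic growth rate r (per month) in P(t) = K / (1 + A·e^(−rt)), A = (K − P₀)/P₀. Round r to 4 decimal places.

A = (244000 − 5870)/5870 = 40.56729
14400 = 244000/(1 + 40.56729·e^(−r·26)) → e^(−26r) = (16.94444 − 1)/40.56729 = 0.393037
r = −ln(0.393037)/26 = 0.93385/26

r ≈ 0.0359 per month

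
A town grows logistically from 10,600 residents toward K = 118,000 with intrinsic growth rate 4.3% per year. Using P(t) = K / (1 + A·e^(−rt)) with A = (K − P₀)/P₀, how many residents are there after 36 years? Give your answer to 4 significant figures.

A = (118000 − 10600)/10600 = 10.13208
P(36) = 118000 / (1 + 10.13208·e^(−0.043·36)) = 118000 / (1 + 10.13208·0.212673)
= 118000 / 3.15482 ≈ 37403.11

≈ 37,400 residents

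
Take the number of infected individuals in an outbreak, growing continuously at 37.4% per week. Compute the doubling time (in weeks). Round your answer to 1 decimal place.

doubling time ≈ 1.9 weeks

doubling time = ln(2) / |r| = 0.69315 / 0.374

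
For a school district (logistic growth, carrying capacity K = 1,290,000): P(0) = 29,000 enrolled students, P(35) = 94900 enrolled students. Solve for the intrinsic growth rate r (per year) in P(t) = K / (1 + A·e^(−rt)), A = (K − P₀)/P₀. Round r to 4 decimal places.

r ≈ 0.0354 per year

A = (1290000 − 29000)/29000 = 43.48276
94900 = 1290000/(1 + 43.48276·e^(−r·35)) → e^(−35r) = (13.59326 − 1)/43.48276 = 0.289615
r = −ln(0.289615)/35 = 1.2392/35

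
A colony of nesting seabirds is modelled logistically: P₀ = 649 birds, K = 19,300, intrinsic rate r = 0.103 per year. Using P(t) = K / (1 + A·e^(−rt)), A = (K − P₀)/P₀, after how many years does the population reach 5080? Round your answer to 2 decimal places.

t ≈ 22.61 years

A = (19300 − 649)/649 = 28.73806
5080 = 19300/(1 + 28.73806·e^(−0.103t)) → 1 + 28.73806·e^(−0.103t) = 3.79921
e^(−0.103t) = 0.097404 → t = ln(10.26648)/0.103 = 2.32888/0.103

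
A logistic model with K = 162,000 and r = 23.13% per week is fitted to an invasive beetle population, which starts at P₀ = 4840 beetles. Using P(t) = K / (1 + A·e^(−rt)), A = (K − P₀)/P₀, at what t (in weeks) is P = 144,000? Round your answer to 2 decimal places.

A = (162000 − 4840)/4840 = 32.47107
144000 = 162000/(1 + 32.47107·e^(−0.2313t)) → 1 + 32.47107·e^(−0.2313t) = 1.125
e^(−0.2313t) = 0.00385 → t = ln(259.7686)/0.2313 = 5.55979/0.2313

t ≈ 24.04 weeks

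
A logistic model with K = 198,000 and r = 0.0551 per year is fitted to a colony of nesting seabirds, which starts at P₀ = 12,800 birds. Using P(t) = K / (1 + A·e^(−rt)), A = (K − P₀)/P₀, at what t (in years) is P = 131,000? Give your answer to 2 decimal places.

t ≈ 60.66 years

A = (198000 − 12800)/12800 = 14.46875
131000 = 198000/(1 + 14.46875·e^(−0.0551t)) → 1 + 14.46875·e^(−0.0551t) = 1.51145
e^(−0.0551t) = 0.035349 → t = ln(28.28965)/0.0551 = 3.3425/0.0551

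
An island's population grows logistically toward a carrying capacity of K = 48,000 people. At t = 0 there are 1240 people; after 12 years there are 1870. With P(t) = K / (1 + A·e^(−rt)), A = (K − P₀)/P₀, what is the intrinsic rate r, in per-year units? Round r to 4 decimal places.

r ≈ 0.0354 per year

A = (48000 − 1240)/1240 = 37.70968
1870 = 48000/(1 + 37.70968·e^(−r·12)) → e^(−12r) = (25.66845 − 1)/37.70968 = 0.654168
r = −ln(0.654168)/12 = 0.42439/12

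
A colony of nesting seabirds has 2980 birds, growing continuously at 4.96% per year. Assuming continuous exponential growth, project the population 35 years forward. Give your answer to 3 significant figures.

P(35) = 2980 · e^(0.0496·35) = 2980 · e^(1.736)
= 2980 · 5.6746 ≈ 16910.31

≈ 16,900 birds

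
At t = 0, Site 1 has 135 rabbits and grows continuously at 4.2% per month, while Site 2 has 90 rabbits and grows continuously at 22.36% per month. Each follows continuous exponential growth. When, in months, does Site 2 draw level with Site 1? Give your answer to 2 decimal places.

135·e^(0.042t) = 90·e^(0.2236t)
135/90 = e^((0.2236 − 0.042)t) → ln(1.5) = 0.1816·t
t = 0.40547 / 0.1816

t ≈ 2.23 months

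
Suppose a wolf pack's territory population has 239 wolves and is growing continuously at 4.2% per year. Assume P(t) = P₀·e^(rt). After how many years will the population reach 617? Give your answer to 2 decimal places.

t ≈ 22.58 years

617 = 239 · e^(0.042·t)
t = ln(617/239) / 0.042 = ln(2.58159) / 0.042 = 0.94841 / 0.042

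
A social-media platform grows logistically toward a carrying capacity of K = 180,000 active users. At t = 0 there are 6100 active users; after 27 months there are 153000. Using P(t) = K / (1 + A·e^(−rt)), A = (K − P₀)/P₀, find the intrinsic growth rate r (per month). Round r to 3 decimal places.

A = (180000 − 6100)/6100 = 28.5082
153000 = 180000/(1 + 28.5082·e^(−r·27)) → e^(−27r) = (1.17647 − 1)/28.5082 = 0.00619
r = −ln(0.00619)/27 = 5.08479/27

r ≈ 0.188 per month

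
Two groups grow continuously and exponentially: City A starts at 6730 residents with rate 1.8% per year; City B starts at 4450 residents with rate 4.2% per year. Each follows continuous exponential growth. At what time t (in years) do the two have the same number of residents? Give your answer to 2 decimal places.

6730·e^(0.018t) = 4450·e^(0.042t)
6730/4450 = e^((0.042 − 0.018)t) → ln(1.51236) = 0.024·t
t = 0.41367 / 0.024

t ≈ 17.24 years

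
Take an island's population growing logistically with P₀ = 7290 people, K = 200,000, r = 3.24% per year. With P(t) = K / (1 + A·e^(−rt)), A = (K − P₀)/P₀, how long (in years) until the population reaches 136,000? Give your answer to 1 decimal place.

t ≈ 124.3 years

A = (200000 − 7290)/7290 = 26.43484
136000 = 200000/(1 + 26.43484·e^(−0.0324t)) → 1 + 26.43484·e^(−0.0324t) = 1.47059
e^(−0.0324t) = 0.017802 → t = ln(56.17404)/0.0324 = 4.02845/0.0324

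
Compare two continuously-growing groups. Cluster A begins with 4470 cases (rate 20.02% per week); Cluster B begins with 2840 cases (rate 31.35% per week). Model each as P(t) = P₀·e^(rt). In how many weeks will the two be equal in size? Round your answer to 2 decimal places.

4470·e^(0.2002t) = 2840·e^(0.3135t)
4470/2840 = e^((0.3135 − 0.2002)t) → ln(1.57394) = 0.1133·t
t = 0.45358 / 0.1133

t ≈ 4.00 weeks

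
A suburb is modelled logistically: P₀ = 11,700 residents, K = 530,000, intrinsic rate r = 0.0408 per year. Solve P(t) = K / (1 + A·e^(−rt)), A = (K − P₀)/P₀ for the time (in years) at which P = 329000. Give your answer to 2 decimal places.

t ≈ 104.99 years

A = (530000 − 11700)/11700 = 44.29915
329000 = 530000/(1 + 44.29915·e^(−0.0408t)) → 1 + 44.29915·e^(−0.0408t) = 1.61094
e^(−0.0408t) = 0.013791 → t = ln(72.50955)/0.0408 = 4.28372/0.0408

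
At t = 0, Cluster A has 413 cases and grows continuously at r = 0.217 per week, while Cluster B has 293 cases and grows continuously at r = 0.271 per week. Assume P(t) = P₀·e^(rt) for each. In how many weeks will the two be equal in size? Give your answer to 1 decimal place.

413·e^(0.217t) = 293·e^(0.271t)
413/293 = e^((0.271 − 0.217)t) → ln(1.40956) = 0.054·t
t = 0.34327 / 0.054

t ≈ 6.4 weeks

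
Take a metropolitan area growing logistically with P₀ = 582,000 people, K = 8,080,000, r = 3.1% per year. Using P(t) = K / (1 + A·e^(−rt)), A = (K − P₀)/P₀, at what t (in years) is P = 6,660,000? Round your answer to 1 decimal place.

t ≈ 132.3 years

A = (8080000 − 582000)/582000 = 12.88316
6660000 = 8080000/(1 + 12.88316·e^(−0.031t)) → 1 + 12.88316·e^(−0.031t) = 1.21321
e^(−0.031t) = 0.01655 → t = ln(60.42384)/0.031 = 4.10138/0.031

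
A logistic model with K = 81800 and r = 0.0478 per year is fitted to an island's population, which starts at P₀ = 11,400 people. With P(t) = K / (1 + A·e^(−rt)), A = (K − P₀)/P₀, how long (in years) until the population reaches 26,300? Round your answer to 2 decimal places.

t ≈ 22.46 years

A = (81800 − 11400)/11400 = 6.17544
26300 = 81800/(1 + 6.17544·e^(−0.0478t)) → 1 + 6.17544·e^(−0.0478t) = 3.11027
e^(−0.0478t) = 0.341719 → t = ln(2.92638)/0.0478 = 1.07377/0.0478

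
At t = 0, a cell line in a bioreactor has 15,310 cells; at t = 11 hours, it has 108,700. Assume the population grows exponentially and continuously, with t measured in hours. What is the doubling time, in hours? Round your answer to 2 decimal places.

doubling time ≈ 3.89 hours

r = ln(108700/15310) / 11 = ln(7.09993) / 11 ≈ 0.17819 per hour
doubling time = ln 2 / |r| = 0.69315 / 0.17819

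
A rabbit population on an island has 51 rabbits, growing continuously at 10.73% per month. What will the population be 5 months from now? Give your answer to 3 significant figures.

P(5) = 51 · e^(0.1073·5) = 51 · e^(0.5365)
= 51 · 1.71001 ≈ 87.21

≈ 87.2 rabbits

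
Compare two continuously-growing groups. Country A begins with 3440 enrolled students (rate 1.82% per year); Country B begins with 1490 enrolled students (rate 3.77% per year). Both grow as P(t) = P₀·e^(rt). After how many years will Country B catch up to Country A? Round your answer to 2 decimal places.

t ≈ 42.91 years

3440·e^(0.0182t) = 1490·e^(0.0377t)
3440/1490 = e^((0.0377 − 0.0182)t) → ln(2.30872) = 0.0195·t
t = 0.8367 / 0.0195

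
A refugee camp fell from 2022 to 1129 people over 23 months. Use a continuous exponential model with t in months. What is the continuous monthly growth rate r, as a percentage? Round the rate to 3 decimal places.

r ≈ -2.534% per month

1129 = 2022 · e^(r·23)
e^(23r) = 1129/2022 = 0.55836
r = ln(0.55836) / 23 = -0.58275 / 23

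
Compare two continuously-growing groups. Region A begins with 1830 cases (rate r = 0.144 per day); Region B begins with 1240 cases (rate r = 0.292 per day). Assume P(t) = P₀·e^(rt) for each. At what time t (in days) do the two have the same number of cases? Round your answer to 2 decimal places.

1830·e^(0.144t) = 1240·e^(0.292t)
1830/1240 = e^((0.292 − 0.144)t) → ln(1.47581) = 0.148·t
t = 0.3892 / 0.148

t ≈ 2.63 days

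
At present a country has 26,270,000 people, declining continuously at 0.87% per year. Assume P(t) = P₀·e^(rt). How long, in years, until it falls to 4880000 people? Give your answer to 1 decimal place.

t ≈ 193.5 years

4880000 = 26270000 · e^(-0.0087·t)
t = ln(4880000/26270000) / -0.0087 = ln(0.18576) / -0.0087 = -1.68328 / -0.0087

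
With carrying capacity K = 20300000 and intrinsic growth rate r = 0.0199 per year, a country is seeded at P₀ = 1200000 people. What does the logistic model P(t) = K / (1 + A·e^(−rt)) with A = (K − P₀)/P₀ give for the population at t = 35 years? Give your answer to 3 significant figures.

≈ 2,270,000 people

A = (20300000 − 1200000)/1200000 = 15.91667
P(35) = 20300000 / (1 + 15.91667·e^(−0.0199·35)) = 20300000 / (1 + 15.91667·0.498326)
= 20300000 / 8.9317 ≈ 2272804.84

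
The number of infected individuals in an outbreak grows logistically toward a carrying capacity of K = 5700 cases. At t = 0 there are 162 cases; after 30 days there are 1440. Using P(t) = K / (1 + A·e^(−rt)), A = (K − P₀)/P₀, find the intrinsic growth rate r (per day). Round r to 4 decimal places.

A = (5700 − 162)/162 = 34.18519
1440 = 5700/(1 + 34.18519·e^(−r·30)) → e^(−30r) = (3.95833 − 1)/34.18519 = 0.086538
r = −ln(0.086538)/30 = 2.44717/30

r ≈ 0.0816 per day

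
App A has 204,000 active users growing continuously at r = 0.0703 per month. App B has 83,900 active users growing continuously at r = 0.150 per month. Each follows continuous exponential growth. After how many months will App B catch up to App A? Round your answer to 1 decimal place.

204000·e^(0.0703t) = 83900·e^(0.15t)
204000/83900 = e^((0.15 − 0.0703)t) → ln(2.43147) = 0.0797·t
t = 0.88849 / 0.0797

t ≈ 11.1 months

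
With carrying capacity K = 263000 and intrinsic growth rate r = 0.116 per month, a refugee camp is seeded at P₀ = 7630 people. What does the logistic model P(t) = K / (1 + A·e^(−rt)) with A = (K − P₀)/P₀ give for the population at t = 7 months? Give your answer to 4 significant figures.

A = (263000 − 7630)/7630 = 33.4692
P(7) = 263000 / (1 + 33.4692·e^(−0.116·7)) = 263000 / (1 + 33.4692·0.443969)
= 263000 / 15.8593 ≈ 16583.33

≈ 16,580 people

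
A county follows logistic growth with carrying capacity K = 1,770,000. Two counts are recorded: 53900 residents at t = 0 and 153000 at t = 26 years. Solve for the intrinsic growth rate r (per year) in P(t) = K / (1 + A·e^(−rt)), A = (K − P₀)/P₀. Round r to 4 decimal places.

r ≈ 0.0424 per year

A = (1770000 − 53900)/53900 = 31.83859
153000 = 1770000/(1 + 31.83859·e^(−r·26)) → e^(−26r) = (11.56863 − 1)/31.83859 = 0.331944
r = −ln(0.331944)/26 = 1.10279/26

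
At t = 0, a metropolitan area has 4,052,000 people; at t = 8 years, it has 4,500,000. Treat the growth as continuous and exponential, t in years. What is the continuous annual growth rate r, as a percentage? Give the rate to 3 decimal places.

r ≈ 1.311% per year

4500000 = 4052000 · e^(r·8)
e^(8r) = 4500000/4052000 = 1.11056
r = ln(1.11056) / 8 = 0.10487 / 8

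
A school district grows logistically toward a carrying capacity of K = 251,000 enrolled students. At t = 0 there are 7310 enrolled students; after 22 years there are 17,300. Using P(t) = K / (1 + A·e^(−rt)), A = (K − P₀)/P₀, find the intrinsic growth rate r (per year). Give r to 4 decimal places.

A = (251000 − 7310)/7310 = 33.33653
17300 = 251000/(1 + 33.33653·e^(−r·22)) → e^(−22r) = (14.50867 − 1)/33.33653 = 0.405221
r = −ln(0.405221)/22 = 0.90332/22

r ≈ 0.0411 per year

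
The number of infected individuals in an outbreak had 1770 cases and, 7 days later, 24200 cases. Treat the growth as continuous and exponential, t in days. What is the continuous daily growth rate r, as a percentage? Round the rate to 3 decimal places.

24200 = 1770 · e^(r·7)
e^(7r) = 24200/1770 = 13.67232
r = ln(13.67232) / 7 = 2.61537 / 7

r ≈ 37.362% per day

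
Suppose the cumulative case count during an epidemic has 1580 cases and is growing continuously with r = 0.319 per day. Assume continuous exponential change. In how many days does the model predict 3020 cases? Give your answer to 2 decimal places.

3020 = 1580 · e^(0.319·t)
t = ln(3020/1580) / 0.319 = ln(1.91139) / 0.319 = 0.64783 / 0.319

t ≈ 2.03 days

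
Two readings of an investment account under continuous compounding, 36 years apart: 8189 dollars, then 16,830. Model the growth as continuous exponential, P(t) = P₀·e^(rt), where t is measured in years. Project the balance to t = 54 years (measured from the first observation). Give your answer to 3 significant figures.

r = ln(16830/8189) / 36 ≈ 0.02001 per year
P(54) = 8189 · e^(0.02001·54) = 8189 · 2.94632 ≈ 24127.41

≈ 24,100 dollars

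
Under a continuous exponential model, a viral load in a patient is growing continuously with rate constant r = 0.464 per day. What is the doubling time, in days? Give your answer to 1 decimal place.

doubling time = ln(2) / |r| = 0.69315 / 0.464

doubling time ≈ 1.5 days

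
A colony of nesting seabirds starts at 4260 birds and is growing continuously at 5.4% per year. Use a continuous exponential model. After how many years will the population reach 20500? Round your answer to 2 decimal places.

20500 = 4260 · e^(0.054·t)
t = ln(20500/4260) / 0.054 = ln(4.81221) / 0.054 = 1.57116 / 0.054

t ≈ 29.10 years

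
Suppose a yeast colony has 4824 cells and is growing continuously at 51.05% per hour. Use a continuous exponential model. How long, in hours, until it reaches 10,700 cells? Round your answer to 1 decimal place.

t ≈ 1.6 hours

10700 = 4824 · e^(0.5105·t)
t = ln(10700/4824) / 0.5105 = ln(2.21808) / 0.5105 = 0.79664 / 0.5105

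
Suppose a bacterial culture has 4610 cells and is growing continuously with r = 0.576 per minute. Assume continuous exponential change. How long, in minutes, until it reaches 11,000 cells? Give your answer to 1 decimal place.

11000 = 4610 · e^(0.576·t)
t = ln(11000/4610) / 0.576 = ln(2.38612) / 0.576 = 0.86967 / 0.576

t ≈ 1.5 minutes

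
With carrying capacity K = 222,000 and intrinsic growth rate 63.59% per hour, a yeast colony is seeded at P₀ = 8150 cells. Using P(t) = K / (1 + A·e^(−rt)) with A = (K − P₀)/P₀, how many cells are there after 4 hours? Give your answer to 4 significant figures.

A = (222000 − 8150)/8150 = 26.23926
P(4) = 222000 / (1 + 26.23926·e^(−0.6359·4)) = 222000 / (1 + 26.23926·0.078583)
= 222000 / 3.06196 ≈ 72502.58

≈ 72,500 cells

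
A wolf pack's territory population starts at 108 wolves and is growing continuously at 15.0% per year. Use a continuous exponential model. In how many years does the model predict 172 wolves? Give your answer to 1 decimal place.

t ≈ 3.1 years

172 = 108 · e^(0.15·t)
t = ln(172/108) / 0.15 = ln(1.59259) / 0.15 = 0.46536 / 0.15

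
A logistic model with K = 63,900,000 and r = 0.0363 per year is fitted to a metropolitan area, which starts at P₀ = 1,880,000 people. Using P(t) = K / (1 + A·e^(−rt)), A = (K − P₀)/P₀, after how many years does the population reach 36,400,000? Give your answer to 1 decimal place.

A = (63900000 − 1880000)/1880000 = 32.98936
36400000 = 63900000/(1 + 32.98936·e^(−0.0363t)) → 1 + 32.98936·e^(−0.0363t) = 1.75549
e^(−0.0363t) = 0.022901 → t = ln(43.66592)/0.0363 = 3.77657/0.0363

t ≈ 104.0 years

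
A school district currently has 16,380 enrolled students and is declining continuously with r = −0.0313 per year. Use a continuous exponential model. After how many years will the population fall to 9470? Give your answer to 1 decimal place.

9470 = 16380 · e^(-0.0313·t)
t = ln(9470/16380) / -0.0313 = ln(0.57814) / -0.0313 = -0.54793 / -0.0313

t ≈ 17.5 years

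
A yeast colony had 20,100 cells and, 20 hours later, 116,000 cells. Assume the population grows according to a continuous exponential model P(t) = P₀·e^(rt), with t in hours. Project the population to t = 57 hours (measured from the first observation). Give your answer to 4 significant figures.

≈ 2,970,000 cells

r = ln(116000/20100) / 20 ≈ 0.087644 per hour
P(57) = 20100 · e^(0.087644·57) = 20100 · 147.77348 ≈ 2970246.98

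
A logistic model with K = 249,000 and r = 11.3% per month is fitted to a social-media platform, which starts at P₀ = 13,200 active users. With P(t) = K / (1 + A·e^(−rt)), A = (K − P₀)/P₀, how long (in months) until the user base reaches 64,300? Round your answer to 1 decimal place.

A = (249000 − 13200)/13200 = 17.86364
64300 = 249000/(1 + 17.86364·e^(−0.113t)) → 1 + 17.86364·e^(−0.113t) = 3.87247
e^(−0.113t) = 0.1608 → t = ln(6.21891)/0.113 = 1.82759/0.113

t ≈ 16.2 months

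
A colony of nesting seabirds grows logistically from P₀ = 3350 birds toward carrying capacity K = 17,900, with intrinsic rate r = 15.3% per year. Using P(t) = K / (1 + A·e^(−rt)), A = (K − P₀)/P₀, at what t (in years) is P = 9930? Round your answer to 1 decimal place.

A = (17900 − 3350)/3350 = 4.34328
9930 = 17900/(1 + 4.34328·e^(−0.153t)) → 1 + 4.34328·e^(−0.153t) = 1.80262
e^(−0.153t) = 0.184795 → t = ln(5.41139)/0.153 = 1.68851/0.153

t ≈ 11.0 years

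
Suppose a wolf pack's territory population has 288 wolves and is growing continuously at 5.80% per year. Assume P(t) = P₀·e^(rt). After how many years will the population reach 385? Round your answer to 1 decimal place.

385 = 288 · e^(0.058·t)
t = ln(385/288) / 0.058 = ln(1.33681) / 0.058 = 0.29028 / 0.058

t ≈ 5.0 years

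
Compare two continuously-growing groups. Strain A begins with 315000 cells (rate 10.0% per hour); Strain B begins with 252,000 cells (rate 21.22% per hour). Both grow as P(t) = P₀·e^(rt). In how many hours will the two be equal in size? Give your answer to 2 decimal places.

t ≈ 1.99 hours

315000·e^(0.1t) = 252000·e^(0.2122t)
315000/252000 = e^((0.2122 − 0.1)t) → ln(1.25) = 0.1122·t
t = 0.22314 / 0.1122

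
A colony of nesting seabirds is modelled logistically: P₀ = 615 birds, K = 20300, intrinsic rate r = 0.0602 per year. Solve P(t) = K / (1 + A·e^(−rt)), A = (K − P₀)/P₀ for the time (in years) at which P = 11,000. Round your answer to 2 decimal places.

t ≈ 60.36 years

A = (20300 − 615)/615 = 32.00813
11000 = 20300/(1 + 32.00813·e^(−0.0602t)) → 1 + 32.00813·e^(−0.0602t) = 1.84545
e^(−0.0602t) = 0.026414 → t = ln(37.85908)/0.0602 = 3.63387/0.0602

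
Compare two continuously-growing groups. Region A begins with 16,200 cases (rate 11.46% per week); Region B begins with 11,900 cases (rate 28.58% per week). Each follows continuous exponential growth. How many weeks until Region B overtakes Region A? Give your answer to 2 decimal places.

16200·e^(0.1146t) = 11900·e^(0.2858t)
16200/11900 = e^((0.2858 − 0.1146)t) → ln(1.36134) = 0.1712·t
t = 0.30847 / 0.1712

t ≈ 1.80 weeks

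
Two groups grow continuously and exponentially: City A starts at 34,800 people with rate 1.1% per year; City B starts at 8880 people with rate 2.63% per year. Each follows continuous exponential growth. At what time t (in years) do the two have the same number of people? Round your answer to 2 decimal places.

t ≈ 89.27 years

34800·e^(0.011t) = 8880·e^(0.0263t)
34800/8880 = e^((0.0263 − 0.011)t) → ln(3.91892) = 0.0153·t
t = 1.36582 / 0.0153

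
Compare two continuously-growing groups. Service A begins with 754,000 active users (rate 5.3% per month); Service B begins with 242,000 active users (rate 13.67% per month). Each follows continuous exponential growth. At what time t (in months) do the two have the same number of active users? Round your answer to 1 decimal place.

t ≈ 13.6 months

754000·e^(0.053t) = 242000·e^(0.1367t)
754000/242000 = e^((0.1367 − 0.053)t) → ln(3.1157) = 0.0837·t
t = 1.13645 / 0.0837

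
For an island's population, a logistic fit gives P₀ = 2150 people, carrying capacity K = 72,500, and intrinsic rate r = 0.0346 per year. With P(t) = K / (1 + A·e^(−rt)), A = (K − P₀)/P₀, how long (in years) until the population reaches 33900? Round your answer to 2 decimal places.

t ≈ 97.06 years

A = (72500 − 2150)/2150 = 32.72093
33900 = 72500/(1 + 32.72093·e^(−0.0346t)) → 1 + 32.72093·e^(−0.0346t) = 2.13864
e^(−0.0346t) = 0.034799 → t = ln(28.73678)/0.0346 = 3.35818/0.0346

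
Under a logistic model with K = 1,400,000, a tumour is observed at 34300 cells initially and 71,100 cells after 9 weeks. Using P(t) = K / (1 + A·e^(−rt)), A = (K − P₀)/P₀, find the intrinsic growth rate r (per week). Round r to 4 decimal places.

r ≈ 0.0840 per week

A = (1400000 − 34300)/34300 = 39.81633
71100 = 1400000/(1 + 39.81633·e^(−r·9)) → e^(−9r) = (19.69058 − 1)/39.81633 = 0.46942
r = −ln(0.46942)/9 = 0.75626/9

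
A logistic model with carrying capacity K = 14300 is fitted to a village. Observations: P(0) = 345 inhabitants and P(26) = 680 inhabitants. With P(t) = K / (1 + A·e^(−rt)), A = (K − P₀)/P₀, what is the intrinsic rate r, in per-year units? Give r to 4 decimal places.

A = (14300 − 345)/345 = 40.44928
680 = 14300/(1 + 40.44928·e^(−r·26)) → e^(−26r) = (21.02941 − 1)/40.44928 = 0.495174
r = −ln(0.495174)/26 = 0.70285/26

r ≈ 0.0270 per year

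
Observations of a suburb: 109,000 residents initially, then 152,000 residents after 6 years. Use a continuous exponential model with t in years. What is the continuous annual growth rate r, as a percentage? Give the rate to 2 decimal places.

r ≈ 5.54% per year

152000 = 109000 · e^(r·6)
e^(6r) = 152000/109000 = 1.3945
r = ln(1.3945) / 6 = 0.33253 / 6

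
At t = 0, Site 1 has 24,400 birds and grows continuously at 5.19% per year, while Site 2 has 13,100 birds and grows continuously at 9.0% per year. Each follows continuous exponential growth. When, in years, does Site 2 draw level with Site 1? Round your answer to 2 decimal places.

t ≈ 16.32 years

24400·e^(0.0519t) = 13100·e^(0.09t)
24400/13100 = e^((0.09 − 0.0519)t) → ln(1.8626) = 0.0381·t
t = 0.62197 / 0.0381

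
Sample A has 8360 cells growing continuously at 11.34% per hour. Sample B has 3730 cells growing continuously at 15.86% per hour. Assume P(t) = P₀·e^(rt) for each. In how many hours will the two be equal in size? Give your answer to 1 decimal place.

t ≈ 17.9 hours

8360·e^(0.1134t) = 3730·e^(0.1586t)
8360/3730 = e^((0.1586 − 0.1134)t) → ln(2.24129) = 0.0452·t
t = 0.80705 / 0.0452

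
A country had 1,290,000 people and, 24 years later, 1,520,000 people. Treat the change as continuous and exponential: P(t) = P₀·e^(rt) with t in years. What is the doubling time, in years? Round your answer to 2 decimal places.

r = ln(1520000/1290000) / 24 = ln(1.17829) / 24 ≈ 0.006836 per year
doubling time = ln 2 / |r| = 0.69315 / 0.006836

doubling time ≈ 101.39 years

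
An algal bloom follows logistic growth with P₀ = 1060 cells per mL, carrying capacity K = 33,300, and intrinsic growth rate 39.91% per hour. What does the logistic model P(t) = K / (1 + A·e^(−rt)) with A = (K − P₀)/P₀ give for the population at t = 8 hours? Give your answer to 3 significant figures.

A = (33300 − 1060)/1060 = 30.41509
P(8) = 33300 / (1 + 30.41509·e^(−0.3991·8)) = 33300 / (1 + 30.41509·0.041057)
= 33300 / 2.24874 ≈ 14808.26

≈ 14,800 cells per mL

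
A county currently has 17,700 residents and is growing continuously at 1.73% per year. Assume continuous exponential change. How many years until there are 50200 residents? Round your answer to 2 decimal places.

50200 = 17700 · e^(0.0173·t)
t = ln(50200/17700) / 0.0173 = ln(2.83616) / 0.0173 = 1.04245 / 0.0173

t ≈ 60.26 years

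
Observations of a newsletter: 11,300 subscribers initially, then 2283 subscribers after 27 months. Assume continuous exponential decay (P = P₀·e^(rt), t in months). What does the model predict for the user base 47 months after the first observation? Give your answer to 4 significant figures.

≈ 698.2 subscribers

r = ln(2283/11300) / 27 ≈ -0.059234 per month
P(47) = 11300 · e^(-0.059234·47) = 11300 · 0.06179 ≈ 698.24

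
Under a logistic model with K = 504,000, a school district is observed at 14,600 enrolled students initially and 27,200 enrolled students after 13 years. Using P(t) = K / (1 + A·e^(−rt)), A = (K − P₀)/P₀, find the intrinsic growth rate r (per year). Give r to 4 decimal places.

A = (504000 − 14600)/14600 = 33.52055
27200 = 504000/(1 + 33.52055·e^(−r·13)) → e^(−13r) = (18.52941 − 1)/33.52055 = 0.522945
r = −ln(0.522945)/13 = 0.64828/13

r ≈ 0.0499 per year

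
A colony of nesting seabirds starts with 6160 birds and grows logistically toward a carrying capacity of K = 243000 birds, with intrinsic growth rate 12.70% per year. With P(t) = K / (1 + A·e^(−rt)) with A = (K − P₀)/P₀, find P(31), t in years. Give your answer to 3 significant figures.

≈ 139,000 birds

A = (243000 − 6160)/6160 = 38.44805
P(31) = 243000 / (1 + 38.44805·e^(−0.127·31)) = 243000 / (1 + 38.44805·0.019507)
= 243000 / 1.74999 ≈ 138857.73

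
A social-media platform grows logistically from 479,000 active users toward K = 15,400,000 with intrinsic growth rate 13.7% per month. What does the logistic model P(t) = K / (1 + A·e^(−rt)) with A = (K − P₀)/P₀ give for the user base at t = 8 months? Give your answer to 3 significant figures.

≈ 1,350,000 active users

A = (15400000 − 479000)/479000 = 31.15031
P(8) = 15400000 / (1 + 31.15031·e^(−0.137·8)) = 15400000 / (1 + 31.15031·0.334205)
= 15400000 / 11.4106 ≈ 1349622.55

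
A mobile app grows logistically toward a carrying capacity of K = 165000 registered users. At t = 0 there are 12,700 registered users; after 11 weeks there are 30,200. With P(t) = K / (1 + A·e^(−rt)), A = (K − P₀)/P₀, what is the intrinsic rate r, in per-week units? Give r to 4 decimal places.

r ≈ 0.0898 per week

A = (165000 − 12700)/12700 = 11.99213
30200 = 165000/(1 + 11.99213·e^(−r·11)) → e^(−11r) = (5.46358 − 1)/11.99213 = 0.372209
r = −ln(0.372209)/11 = 0.9883/11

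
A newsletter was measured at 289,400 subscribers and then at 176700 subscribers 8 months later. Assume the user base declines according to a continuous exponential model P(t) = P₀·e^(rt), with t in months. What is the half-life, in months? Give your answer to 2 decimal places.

r = ln(176700/289400) / 8 = ln(0.61057) / 8 ≈ -0.06167 per month
half-life = ln 2 / |r| = 0.69315 / 0.06167

half-life ≈ 11.24 months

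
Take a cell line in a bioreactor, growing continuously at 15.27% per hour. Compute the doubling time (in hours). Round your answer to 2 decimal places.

doubling time = ln(2) / |r| = 0.69315 / 0.1527

doubling time ≈ 4.54 hours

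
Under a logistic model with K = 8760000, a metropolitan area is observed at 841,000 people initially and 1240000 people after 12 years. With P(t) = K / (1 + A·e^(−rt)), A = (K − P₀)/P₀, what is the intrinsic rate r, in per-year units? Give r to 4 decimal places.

r ≈ 0.0367 per year

A = (8760000 − 841000)/841000 = 9.41617
1240000 = 8760000/(1 + 9.41617·e^(−r·12)) → e^(−12r) = (7.06452 − 1)/9.41617 = 0.644053
r = −ln(0.644053)/12 = 0.43997/12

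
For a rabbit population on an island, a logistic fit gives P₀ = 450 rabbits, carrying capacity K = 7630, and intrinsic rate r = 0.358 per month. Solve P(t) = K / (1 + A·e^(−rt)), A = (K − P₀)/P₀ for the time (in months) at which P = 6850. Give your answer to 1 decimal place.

A = (7630 − 450)/450 = 15.95556
6850 = 7630/(1 + 15.95556·e^(−0.358t)) → 1 + 15.95556·e^(−0.358t) = 1.11387
e^(−0.358t) = 0.007137 → t = ln(140.12251)/0.358 = 4.94252/0.358

t ≈ 13.8 months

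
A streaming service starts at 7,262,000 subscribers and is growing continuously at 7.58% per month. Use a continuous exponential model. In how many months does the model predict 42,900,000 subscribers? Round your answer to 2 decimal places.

42900000 = 7262000 · e^(0.0758·t)
t = ln(42900000/7262000) / 0.0758 = ln(5.90746) / 0.0758 = 1.77622 / 0.0758

t ≈ 23.43 months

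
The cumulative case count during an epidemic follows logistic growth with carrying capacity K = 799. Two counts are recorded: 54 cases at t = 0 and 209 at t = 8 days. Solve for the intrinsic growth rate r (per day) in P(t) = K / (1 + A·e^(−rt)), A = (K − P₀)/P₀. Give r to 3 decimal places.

A = (799 − 54)/54 = 13.7963
209 = 799/(1 + 13.7963·e^(−r·8)) → e^(−8r) = (3.82297 − 1)/13.7963 = 0.204618
r = −ln(0.204618)/8 = 1.58661/8

r ≈ 0.198 per day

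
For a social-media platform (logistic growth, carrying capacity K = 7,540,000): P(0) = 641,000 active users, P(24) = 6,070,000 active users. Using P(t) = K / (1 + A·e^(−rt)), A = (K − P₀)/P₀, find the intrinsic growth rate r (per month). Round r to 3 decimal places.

A = (7540000 − 641000)/641000 = 10.76287
6070000 = 7540000/(1 + 10.76287·e^(−r·24)) → e^(−24r) = (1.24217 − 1)/10.76287 = 0.022501
r = −ln(0.022501)/24 = 3.7942/24

r ≈ 0.158 per month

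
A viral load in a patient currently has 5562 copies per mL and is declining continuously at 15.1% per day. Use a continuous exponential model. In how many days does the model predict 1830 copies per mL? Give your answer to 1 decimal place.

1830 = 5562 · e^(-0.151·t)
t = ln(1830/5562) / -0.151 = ln(0.32902) / -0.151 = -1.11164 / -0.151

t ≈ 7.4 days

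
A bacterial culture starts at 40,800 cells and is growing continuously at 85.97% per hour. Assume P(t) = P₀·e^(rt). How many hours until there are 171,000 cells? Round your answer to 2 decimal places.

171000 = 40800 · e^(0.8597·t)
t = ln(171000/40800) / 0.8597 = ln(4.19118) / 0.8597 = 1.43298 / 0.8597

t ≈ 1.67 hours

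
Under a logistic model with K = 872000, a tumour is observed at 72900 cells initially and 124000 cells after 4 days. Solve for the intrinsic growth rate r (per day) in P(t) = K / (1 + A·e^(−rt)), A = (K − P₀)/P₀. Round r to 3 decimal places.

A = (872000 − 72900)/72900 = 10.96159
124000 = 872000/(1 + 10.96159·e^(−r·4)) → e^(−4r) = (7.03226 − 1)/10.96159 = 0.550309
r = −ln(0.550309)/4 = 0.59728/4

r ≈ 0.149 per day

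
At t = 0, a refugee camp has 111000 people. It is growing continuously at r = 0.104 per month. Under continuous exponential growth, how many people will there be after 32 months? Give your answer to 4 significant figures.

≈ 3,095,000 people

P(32) = 111000 · e^(0.104·32) = 111000 · e^(3.328)
= 111000 · 27.88252 ≈ 3094959.82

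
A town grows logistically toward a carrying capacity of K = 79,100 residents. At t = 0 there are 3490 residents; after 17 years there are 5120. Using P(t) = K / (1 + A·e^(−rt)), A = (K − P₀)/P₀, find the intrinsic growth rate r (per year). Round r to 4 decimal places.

A = (79100 − 3490)/3490 = 21.66476
5120 = 79100/(1 + 21.66476·e^(−r·17)) → e^(−17r) = (15.44922 − 1)/21.66476 = 0.666946
r = −ln(0.666946)/17 = 0.40505/17

r ≈ 0.0238 per year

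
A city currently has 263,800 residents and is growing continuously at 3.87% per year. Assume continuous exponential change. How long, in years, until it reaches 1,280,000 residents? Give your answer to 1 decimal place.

1280000 = 263800 · e^(0.0387·t)
t = ln(1280000/263800) / 0.0387 = ln(4.85216) / 0.0387 = 1.57942 / 0.0387

t ≈ 40.8 years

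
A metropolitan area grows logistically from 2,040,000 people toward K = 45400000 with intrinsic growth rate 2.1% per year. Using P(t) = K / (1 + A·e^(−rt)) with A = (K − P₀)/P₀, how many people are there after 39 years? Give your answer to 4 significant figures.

A = (45400000 − 2040000)/2040000 = 21.2549
P(39) = 45400000 / (1 + 21.2549·e^(−0.021·39)) = 45400000 / (1 + 21.2549·0.440872)
= 45400000 / 10.3707 ≈ 4377718.99

≈ 4,378,000 people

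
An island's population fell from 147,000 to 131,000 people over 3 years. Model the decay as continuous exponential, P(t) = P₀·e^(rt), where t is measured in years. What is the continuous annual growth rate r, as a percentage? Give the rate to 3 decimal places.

r ≈ -3.841% per year

131000 = 147000 · e^(r·3)
e^(3r) = 131000/147000 = 0.89116
r = ln(0.89116) / 3 = -0.11524 / 3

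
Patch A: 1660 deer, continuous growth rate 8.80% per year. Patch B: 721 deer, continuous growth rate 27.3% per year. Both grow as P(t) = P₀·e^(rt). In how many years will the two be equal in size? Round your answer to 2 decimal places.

t ≈ 4.51 years

1660·e^(0.088t) = 721·e^(0.273t)
1660/721 = e^((0.273 − 0.088)t) → ln(2.30236) = 0.185·t
t = 0.83393 / 0.185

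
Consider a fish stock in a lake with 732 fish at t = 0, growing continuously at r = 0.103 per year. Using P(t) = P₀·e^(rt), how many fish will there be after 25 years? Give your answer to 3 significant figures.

P(25) = 732 · e^(0.103·25) = 732 · e^(2.575)
= 732 · 13.13132 ≈ 9612.12

≈ 9,610 fish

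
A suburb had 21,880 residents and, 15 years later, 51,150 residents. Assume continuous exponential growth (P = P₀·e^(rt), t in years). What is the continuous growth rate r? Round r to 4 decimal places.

51150 = 21880 · e^(r·15)
e^(15r) = 51150/21880 = 2.33775
r = ln(2.33775) / 15 = 0.84919 / 15

r ≈ 0.0566 per year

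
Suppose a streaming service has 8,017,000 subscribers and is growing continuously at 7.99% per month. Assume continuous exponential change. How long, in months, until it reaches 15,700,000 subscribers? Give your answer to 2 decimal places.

15700000 = 8017000 · e^(0.0799·t)
t = ln(15700000/8017000) / 0.0799 = ln(1.95834) / 0.0799 = 0.6721 / 0.0799

t ≈ 8.41 months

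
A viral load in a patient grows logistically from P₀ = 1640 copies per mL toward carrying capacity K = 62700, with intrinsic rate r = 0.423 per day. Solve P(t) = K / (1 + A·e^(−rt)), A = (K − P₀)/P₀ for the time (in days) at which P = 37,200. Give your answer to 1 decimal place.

t ≈ 9.4 days

A = (62700 − 1640)/1640 = 37.23171
37200 = 62700/(1 + 37.23171·e^(−0.423t)) → 1 + 37.23171·e^(−0.423t) = 1.68548
e^(−0.423t) = 0.018411 → t = ln(54.31449)/0.423 = 3.99479/0.423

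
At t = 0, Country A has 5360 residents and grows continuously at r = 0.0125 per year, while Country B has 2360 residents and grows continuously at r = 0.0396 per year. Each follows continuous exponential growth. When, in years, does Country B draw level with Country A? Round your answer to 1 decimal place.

5360·e^(0.0125t) = 2360·e^(0.0396t)
5360/2360 = e^((0.0396 − 0.0125)t) → ln(2.27119) = 0.0271·t
t = 0.8203 / 0.0271

t ≈ 30.3 years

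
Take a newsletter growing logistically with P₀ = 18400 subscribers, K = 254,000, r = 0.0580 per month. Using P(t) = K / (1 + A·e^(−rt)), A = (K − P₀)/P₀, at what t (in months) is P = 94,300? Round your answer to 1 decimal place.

A = (254000 − 18400)/18400 = 12.80435
94300 = 254000/(1 + 12.80435·e^(−0.058t)) → 1 + 12.80435·e^(−0.058t) = 2.69353
e^(−0.058t) = 0.132262 → t = ln(7.56074)/0.058 = 2.02297/0.058

t ≈ 34.9 months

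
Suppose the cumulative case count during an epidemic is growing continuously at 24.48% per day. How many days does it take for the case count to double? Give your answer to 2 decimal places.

doubling time ≈ 2.83 days

doubling time = ln(2) / |r| = 0.69315 / 0.2448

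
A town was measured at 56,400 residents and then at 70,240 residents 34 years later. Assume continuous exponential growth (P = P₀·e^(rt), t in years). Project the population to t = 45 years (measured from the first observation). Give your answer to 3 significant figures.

≈ 75,400 residents

r = ln(70240/56400) / 34 ≈ 0.006454 per year
P(45) = 56400 · e^(0.006454·45) = 56400 · 1.33702 ≈ 75408.2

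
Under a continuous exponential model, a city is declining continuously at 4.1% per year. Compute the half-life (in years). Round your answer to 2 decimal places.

half-life ≈ 16.91 years

half-life = ln(2) / |r| = 0.69315 / 0.041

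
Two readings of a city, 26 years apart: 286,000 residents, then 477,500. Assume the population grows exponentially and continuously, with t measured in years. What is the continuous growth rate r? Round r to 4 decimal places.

r ≈ 0.0197 per year

477500 = 286000 · e^(r·26)
e^(26r) = 477500/286000 = 1.66958
r = ln(1.66958) / 26 = 0.51257 / 26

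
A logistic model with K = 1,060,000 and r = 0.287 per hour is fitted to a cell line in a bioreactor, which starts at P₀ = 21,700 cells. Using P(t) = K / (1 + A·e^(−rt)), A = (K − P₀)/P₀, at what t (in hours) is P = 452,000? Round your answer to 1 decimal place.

t ≈ 12.4 hours

A = (1060000 − 21700)/21700 = 47.84793
452000 = 1060000/(1 + 47.84793·e^(−0.287t)) → 1 + 47.84793·e^(−0.287t) = 2.34513
e^(−0.287t) = 0.028113 → t = ln(35.57116)/0.287 = 3.57154/0.287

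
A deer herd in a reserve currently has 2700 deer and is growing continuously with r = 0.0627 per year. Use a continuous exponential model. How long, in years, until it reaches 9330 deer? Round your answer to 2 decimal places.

t ≈ 19.78 years

9330 = 2700 · e^(0.0627·t)
t = ln(9330/2700) / 0.0627 = ln(3.45556) / 0.0627 = 1.23998 / 0.0627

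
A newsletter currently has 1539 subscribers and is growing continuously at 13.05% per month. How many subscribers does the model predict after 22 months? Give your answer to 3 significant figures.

P(22) = 1539 · e^(0.1305·22) = 1539 · e^(2.871)
= 1539 · 17.65466 ≈ 27170.53

≈ 27,200 subscribers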